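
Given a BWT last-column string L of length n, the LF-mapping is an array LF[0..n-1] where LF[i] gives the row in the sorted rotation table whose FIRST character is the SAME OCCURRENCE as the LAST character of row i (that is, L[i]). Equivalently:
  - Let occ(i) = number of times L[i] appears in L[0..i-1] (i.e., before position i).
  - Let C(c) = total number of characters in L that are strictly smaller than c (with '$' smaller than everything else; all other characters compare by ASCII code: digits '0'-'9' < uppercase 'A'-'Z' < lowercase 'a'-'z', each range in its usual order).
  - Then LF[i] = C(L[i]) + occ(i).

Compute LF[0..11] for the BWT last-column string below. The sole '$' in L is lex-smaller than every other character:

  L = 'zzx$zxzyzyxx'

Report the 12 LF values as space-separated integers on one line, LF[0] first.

Answer: 7 8 1 0 9 2 10 5 11 6 3 4

Derivation:
Char counts: '$':1, 'x':4, 'y':2, 'z':5
C (first-col start): C('$')=0, C('x')=1, C('y')=5, C('z')=7
L[0]='z': occ=0, LF[0]=C('z')+0=7+0=7
L[1]='z': occ=1, LF[1]=C('z')+1=7+1=8
L[2]='x': occ=0, LF[2]=C('x')+0=1+0=1
L[3]='$': occ=0, LF[3]=C('$')+0=0+0=0
L[4]='z': occ=2, LF[4]=C('z')+2=7+2=9
L[5]='x': occ=1, LF[5]=C('x')+1=1+1=2
L[6]='z': occ=3, LF[6]=C('z')+3=7+3=10
L[7]='y': occ=0, LF[7]=C('y')+0=5+0=5
L[8]='z': occ=4, LF[8]=C('z')+4=7+4=11
L[9]='y': occ=1, LF[9]=C('y')+1=5+1=6
L[10]='x': occ=2, LF[10]=C('x')+2=1+2=3
L[11]='x': occ=3, LF[11]=C('x')+3=1+3=4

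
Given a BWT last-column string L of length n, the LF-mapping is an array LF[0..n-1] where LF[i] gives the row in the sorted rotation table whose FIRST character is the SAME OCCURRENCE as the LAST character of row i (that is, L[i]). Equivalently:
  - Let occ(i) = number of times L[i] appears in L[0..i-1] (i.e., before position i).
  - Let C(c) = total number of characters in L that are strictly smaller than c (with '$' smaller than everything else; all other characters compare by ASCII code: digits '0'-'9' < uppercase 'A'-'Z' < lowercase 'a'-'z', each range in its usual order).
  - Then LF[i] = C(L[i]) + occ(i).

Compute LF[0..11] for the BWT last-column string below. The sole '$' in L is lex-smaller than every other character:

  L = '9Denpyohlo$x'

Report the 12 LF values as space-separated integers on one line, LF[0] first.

Char counts: '$':1, '9':1, 'D':1, 'e':1, 'h':1, 'l':1, 'n':1, 'o':2, 'p':1, 'x':1, 'y':1
C (first-col start): C('$')=0, C('9')=1, C('D')=2, C('e')=3, C('h')=4, C('l')=5, C('n')=6, C('o')=7, C('p')=9, C('x')=10, C('y')=11
L[0]='9': occ=0, LF[0]=C('9')+0=1+0=1
L[1]='D': occ=0, LF[1]=C('D')+0=2+0=2
L[2]='e': occ=0, LF[2]=C('e')+0=3+0=3
L[3]='n': occ=0, LF[3]=C('n')+0=6+0=6
L[4]='p': occ=0, LF[4]=C('p')+0=9+0=9
L[5]='y': occ=0, LF[5]=C('y')+0=11+0=11
L[6]='o': occ=0, LF[6]=C('o')+0=7+0=7
L[7]='h': occ=0, LF[7]=C('h')+0=4+0=4
L[8]='l': occ=0, LF[8]=C('l')+0=5+0=5
L[9]='o': occ=1, LF[9]=C('o')+1=7+1=8
L[10]='$': occ=0, LF[10]=C('$')+0=0+0=0
L[11]='x': occ=0, LF[11]=C('x')+0=10+0=10

Answer: 1 2 3 6 9 11 7 4 5 8 0 10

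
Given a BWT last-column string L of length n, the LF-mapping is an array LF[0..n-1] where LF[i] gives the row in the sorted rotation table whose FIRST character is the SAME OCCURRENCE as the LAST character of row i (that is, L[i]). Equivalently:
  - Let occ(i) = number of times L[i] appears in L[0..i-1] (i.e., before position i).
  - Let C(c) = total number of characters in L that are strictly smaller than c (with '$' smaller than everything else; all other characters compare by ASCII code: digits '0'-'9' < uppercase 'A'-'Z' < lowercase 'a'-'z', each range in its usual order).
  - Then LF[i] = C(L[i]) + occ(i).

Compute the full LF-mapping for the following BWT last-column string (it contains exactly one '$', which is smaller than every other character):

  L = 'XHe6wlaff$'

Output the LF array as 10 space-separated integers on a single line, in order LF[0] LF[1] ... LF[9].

Answer: 3 2 5 1 9 8 4 6 7 0

Derivation:
Char counts: '$':1, '6':1, 'H':1, 'X':1, 'a':1, 'e':1, 'f':2, 'l':1, 'w':1
C (first-col start): C('$')=0, C('6')=1, C('H')=2, C('X')=3, C('a')=4, C('e')=5, C('f')=6, C('l')=8, C('w')=9
L[0]='X': occ=0, LF[0]=C('X')+0=3+0=3
L[1]='H': occ=0, LF[1]=C('H')+0=2+0=2
L[2]='e': occ=0, LF[2]=C('e')+0=5+0=5
L[3]='6': occ=0, LF[3]=C('6')+0=1+0=1
L[4]='w': occ=0, LF[4]=C('w')+0=9+0=9
L[5]='l': occ=0, LF[5]=C('l')+0=8+0=8
L[6]='a': occ=0, LF[6]=C('a')+0=4+0=4
L[7]='f': occ=0, LF[7]=C('f')+0=6+0=6
L[8]='f': occ=1, LF[8]=C('f')+1=6+1=7
L[9]='$': occ=0, LF[9]=C('$')+0=0+0=0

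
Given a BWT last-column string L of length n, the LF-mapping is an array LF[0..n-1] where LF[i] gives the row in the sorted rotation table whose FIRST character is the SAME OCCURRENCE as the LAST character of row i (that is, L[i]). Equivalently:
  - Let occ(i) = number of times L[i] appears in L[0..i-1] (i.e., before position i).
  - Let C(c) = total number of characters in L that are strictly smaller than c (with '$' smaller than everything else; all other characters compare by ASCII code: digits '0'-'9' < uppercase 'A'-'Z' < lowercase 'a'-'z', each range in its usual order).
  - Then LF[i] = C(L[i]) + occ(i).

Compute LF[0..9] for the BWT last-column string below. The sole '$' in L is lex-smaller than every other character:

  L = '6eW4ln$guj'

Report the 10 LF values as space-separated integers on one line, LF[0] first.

Char counts: '$':1, '4':1, '6':1, 'W':1, 'e':1, 'g':1, 'j':1, 'l':1, 'n':1, 'u':1
C (first-col start): C('$')=0, C('4')=1, C('6')=2, C('W')=3, C('e')=4, C('g')=5, C('j')=6, C('l')=7, C('n')=8, C('u')=9
L[0]='6': occ=0, LF[0]=C('6')+0=2+0=2
L[1]='e': occ=0, LF[1]=C('e')+0=4+0=4
L[2]='W': occ=0, LF[2]=C('W')+0=3+0=3
L[3]='4': occ=0, LF[3]=C('4')+0=1+0=1
L[4]='l': occ=0, LF[4]=C('l')+0=7+0=7
L[5]='n': occ=0, LF[5]=C('n')+0=8+0=8
L[6]='$': occ=0, LF[6]=C('$')+0=0+0=0
L[7]='g': occ=0, LF[7]=C('g')+0=5+0=5
L[8]='u': occ=0, LF[8]=C('u')+0=9+0=9
L[9]='j': occ=0, LF[9]=C('j')+0=6+0=6

Answer: 2 4 3 1 7 8 0 5 9 6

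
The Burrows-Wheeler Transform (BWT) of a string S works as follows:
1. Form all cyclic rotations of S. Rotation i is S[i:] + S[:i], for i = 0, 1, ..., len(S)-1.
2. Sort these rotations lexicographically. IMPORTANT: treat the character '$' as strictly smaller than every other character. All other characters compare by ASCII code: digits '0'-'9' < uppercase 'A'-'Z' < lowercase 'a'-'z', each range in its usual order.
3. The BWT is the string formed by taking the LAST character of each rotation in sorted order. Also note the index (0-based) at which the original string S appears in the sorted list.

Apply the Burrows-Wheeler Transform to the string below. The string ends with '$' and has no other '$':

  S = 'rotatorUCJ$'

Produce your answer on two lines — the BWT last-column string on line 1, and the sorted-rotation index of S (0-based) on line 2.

Answer: JUCrttro$oa
8

Derivation:
All 11 rotations (rotation i = S[i:]+S[:i]):
  rot[0] = rotatorUCJ$
  rot[1] = otatorUCJ$r
  rot[2] = tatorUCJ$ro
  rot[3] = atorUCJ$rot
  rot[4] = torUCJ$rota
  rot[5] = orUCJ$rotat
  rot[6] = rUCJ$rotato
  rot[7] = UCJ$rotator
  rot[8] = CJ$rotatorU
  rot[9] = J$rotatorUC
  rot[10] = $rotatorUCJ
Sorted (with $ < everything):
  sorted[0] = $rotatorUCJ  (last char: 'J')
  sorted[1] = CJ$rotatorU  (last char: 'U')
  sorted[2] = J$rotatorUC  (last char: 'C')
  sorted[3] = UCJ$rotator  (last char: 'r')
  sorted[4] = atorUCJ$rot  (last char: 't')
  sorted[5] = orUCJ$rotat  (last char: 't')
  sorted[6] = otatorUCJ$r  (last char: 'r')
  sorted[7] = rUCJ$rotato  (last char: 'o')
  sorted[8] = rotatorUCJ$  (last char: '$')
  sorted[9] = tatorUCJ$ro  (last char: 'o')
  sorted[10] = torUCJ$rota  (last char: 'a')
Last column: JUCrttro$oa
Original string S is at sorted index 8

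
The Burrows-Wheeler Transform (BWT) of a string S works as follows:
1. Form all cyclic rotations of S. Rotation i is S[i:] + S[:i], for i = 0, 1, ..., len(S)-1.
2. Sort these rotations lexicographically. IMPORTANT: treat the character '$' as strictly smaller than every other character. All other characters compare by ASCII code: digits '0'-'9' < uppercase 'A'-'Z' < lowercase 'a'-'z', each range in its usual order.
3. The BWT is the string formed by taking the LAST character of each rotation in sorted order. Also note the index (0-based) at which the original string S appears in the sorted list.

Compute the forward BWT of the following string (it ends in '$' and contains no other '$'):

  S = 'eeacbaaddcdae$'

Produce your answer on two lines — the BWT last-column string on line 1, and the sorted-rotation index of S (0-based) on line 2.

All 14 rotations (rotation i = S[i:]+S[:i]):
  rot[0] = eeacbaaddcdae$
  rot[1] = eacbaaddcdae$e
  rot[2] = acbaaddcdae$ee
  rot[3] = cbaaddcdae$eea
  rot[4] = baaddcdae$eeac
  rot[5] = aaddcdae$eeacb
  rot[6] = addcdae$eeacba
  rot[7] = ddcdae$eeacbaa
  rot[8] = dcdae$eeacbaad
  rot[9] = cdae$eeacbaadd
  rot[10] = dae$eeacbaaddc
  rot[11] = ae$eeacbaaddcd
  rot[12] = e$eeacbaaddcda
  rot[13] = $eeacbaaddcdae
Sorted (with $ < everything):
  sorted[0] = $eeacbaaddcdae  (last char: 'e')
  sorted[1] = aaddcdae$eeacb  (last char: 'b')
  sorted[2] = acbaaddcdae$ee  (last char: 'e')
  sorted[3] = addcdae$eeacba  (last char: 'a')
  sorted[4] = ae$eeacbaaddcd  (last char: 'd')
  sorted[5] = baaddcdae$eeac  (last char: 'c')
  sorted[6] = cbaaddcdae$eea  (last char: 'a')
  sorted[7] = cdae$eeacbaadd  (last char: 'd')
  sorted[8] = dae$eeacbaaddc  (last char: 'c')
  sorted[9] = dcdae$eeacbaad  (last char: 'd')
  sorted[10] = ddcdae$eeacbaa  (last char: 'a')
  sorted[11] = e$eeacbaaddcda  (last char: 'a')
  sorted[12] = eacbaaddcdae$e  (last char: 'e')
  sorted[13] = eeacbaaddcdae$  (last char: '$')
Last column: ebeadcadcdaae$
Original string S is at sorted index 13

Answer: ebeadcadcdaae$
13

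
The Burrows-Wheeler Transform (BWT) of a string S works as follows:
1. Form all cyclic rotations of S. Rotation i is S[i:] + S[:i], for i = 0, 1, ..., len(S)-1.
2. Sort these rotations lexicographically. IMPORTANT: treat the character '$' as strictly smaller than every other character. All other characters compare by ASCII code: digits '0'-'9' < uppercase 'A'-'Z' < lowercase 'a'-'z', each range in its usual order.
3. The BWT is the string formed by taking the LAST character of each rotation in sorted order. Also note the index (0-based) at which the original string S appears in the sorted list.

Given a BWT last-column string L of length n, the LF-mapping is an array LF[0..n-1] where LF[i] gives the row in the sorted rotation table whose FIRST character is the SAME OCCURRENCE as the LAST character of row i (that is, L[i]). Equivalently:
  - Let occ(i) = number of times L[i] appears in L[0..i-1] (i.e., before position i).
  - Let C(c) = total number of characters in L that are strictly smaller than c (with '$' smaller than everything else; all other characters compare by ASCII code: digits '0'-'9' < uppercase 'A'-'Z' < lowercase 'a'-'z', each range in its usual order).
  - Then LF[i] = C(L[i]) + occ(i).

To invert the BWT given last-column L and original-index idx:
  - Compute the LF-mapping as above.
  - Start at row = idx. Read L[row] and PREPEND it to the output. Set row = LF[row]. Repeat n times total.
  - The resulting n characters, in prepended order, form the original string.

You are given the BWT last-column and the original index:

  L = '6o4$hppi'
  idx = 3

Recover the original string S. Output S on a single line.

Answer: hippo46$

Derivation:
LF mapping: 2 5 1 0 3 6 7 4
Walk LF starting at row 3, prepending L[row]:
  step 1: row=3, L[3]='$', prepend. Next row=LF[3]=0
  step 2: row=0, L[0]='6', prepend. Next row=LF[0]=2
  step 3: row=2, L[2]='4', prepend. Next row=LF[2]=1
  step 4: row=1, L[1]='o', prepend. Next row=LF[1]=5
  step 5: row=5, L[5]='p', prepend. Next row=LF[5]=6
  step 6: row=6, L[6]='p', prepend. Next row=LF[6]=7
  step 7: row=7, L[7]='i', prepend. Next row=LF[7]=4
  step 8: row=4, L[4]='h', prepend. Next row=LF[4]=3
Reversed output: hippo46$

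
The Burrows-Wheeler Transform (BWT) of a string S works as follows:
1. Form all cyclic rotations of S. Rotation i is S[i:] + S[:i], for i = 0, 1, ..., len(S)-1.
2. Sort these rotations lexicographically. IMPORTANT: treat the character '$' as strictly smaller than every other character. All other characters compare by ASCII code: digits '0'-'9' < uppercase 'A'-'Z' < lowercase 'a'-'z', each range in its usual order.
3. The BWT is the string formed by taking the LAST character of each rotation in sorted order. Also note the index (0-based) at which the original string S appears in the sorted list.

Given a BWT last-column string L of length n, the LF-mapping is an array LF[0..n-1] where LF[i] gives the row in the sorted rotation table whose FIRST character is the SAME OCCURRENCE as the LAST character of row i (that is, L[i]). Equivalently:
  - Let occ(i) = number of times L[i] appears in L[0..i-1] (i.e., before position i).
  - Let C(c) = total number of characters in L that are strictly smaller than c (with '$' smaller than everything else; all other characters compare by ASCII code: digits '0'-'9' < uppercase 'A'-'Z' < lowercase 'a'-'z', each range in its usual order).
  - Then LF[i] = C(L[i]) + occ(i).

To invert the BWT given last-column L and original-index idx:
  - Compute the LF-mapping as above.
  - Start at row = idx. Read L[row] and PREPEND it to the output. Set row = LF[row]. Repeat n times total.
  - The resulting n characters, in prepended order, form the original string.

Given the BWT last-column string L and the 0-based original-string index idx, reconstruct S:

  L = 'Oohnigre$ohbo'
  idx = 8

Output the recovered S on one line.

LF mapping: 1 9 5 8 7 4 12 3 0 10 6 2 11
Walk LF starting at row 8, prepending L[row]:
  step 1: row=8, L[8]='$', prepend. Next row=LF[8]=0
  step 2: row=0, L[0]='O', prepend. Next row=LF[0]=1
  step 3: row=1, L[1]='o', prepend. Next row=LF[1]=9
  step 4: row=9, L[9]='o', prepend. Next row=LF[9]=10
  step 5: row=10, L[10]='h', prepend. Next row=LF[10]=6
  step 6: row=6, L[6]='r', prepend. Next row=LF[6]=12
  step 7: row=12, L[12]='o', prepend. Next row=LF[12]=11
  step 8: row=11, L[11]='b', prepend. Next row=LF[11]=2
  step 9: row=2, L[2]='h', prepend. Next row=LF[2]=5
  step 10: row=5, L[5]='g', prepend. Next row=LF[5]=4
  step 11: row=4, L[4]='i', prepend. Next row=LF[4]=7
  step 12: row=7, L[7]='e', prepend. Next row=LF[7]=3
  step 13: row=3, L[3]='n', prepend. Next row=LF[3]=8
Reversed output: neighborhooO$

Answer: neighborhooO$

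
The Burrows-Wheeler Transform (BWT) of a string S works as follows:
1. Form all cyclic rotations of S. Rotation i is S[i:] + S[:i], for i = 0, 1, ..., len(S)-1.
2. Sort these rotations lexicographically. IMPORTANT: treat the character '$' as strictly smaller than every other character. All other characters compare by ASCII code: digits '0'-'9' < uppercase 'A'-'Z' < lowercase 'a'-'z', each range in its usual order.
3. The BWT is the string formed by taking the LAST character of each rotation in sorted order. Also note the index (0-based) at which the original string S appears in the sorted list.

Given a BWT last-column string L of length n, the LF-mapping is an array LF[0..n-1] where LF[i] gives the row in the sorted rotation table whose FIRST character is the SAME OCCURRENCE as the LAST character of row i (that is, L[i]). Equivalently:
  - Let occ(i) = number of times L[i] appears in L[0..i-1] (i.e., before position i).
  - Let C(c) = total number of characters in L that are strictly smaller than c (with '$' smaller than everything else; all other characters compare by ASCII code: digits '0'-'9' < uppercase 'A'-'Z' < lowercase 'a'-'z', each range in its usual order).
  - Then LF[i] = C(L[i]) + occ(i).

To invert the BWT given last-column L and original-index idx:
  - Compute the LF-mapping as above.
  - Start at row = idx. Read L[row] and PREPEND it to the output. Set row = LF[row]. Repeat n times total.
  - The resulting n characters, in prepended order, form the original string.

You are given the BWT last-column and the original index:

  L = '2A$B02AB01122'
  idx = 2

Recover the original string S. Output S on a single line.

LF mapping: 5 9 0 11 1 6 10 12 2 3 4 7 8
Walk LF starting at row 2, prepending L[row]:
  step 1: row=2, L[2]='$', prepend. Next row=LF[2]=0
  step 2: row=0, L[0]='2', prepend. Next row=LF[0]=5
  step 3: row=5, L[5]='2', prepend. Next row=LF[5]=6
  step 4: row=6, L[6]='A', prepend. Next row=LF[6]=10
  step 5: row=10, L[10]='1', prepend. Next row=LF[10]=4
  step 6: row=4, L[4]='0', prepend. Next row=LF[4]=1
  step 7: row=1, L[1]='A', prepend. Next row=LF[1]=9
  step 8: row=9, L[9]='1', prepend. Next row=LF[9]=3
  step 9: row=3, L[3]='B', prepend. Next row=LF[3]=11
  step 10: row=11, L[11]='2', prepend. Next row=LF[11]=7
  step 11: row=7, L[7]='B', prepend. Next row=LF[7]=12
  step 12: row=12, L[12]='2', prepend. Next row=LF[12]=8
  step 13: row=8, L[8]='0', prepend. Next row=LF[8]=2
Reversed output: 02B2B1A01A22$

Answer: 02B2B1A01A22$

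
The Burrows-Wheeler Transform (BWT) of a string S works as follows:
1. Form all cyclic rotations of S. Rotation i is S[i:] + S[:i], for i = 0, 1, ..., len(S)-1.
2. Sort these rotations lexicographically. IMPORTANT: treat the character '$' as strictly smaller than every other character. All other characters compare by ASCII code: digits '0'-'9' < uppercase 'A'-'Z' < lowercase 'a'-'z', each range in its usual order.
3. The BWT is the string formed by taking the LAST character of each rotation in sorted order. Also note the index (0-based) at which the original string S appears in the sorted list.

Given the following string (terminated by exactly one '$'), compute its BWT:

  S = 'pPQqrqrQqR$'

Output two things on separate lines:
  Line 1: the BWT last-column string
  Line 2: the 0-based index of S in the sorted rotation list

Answer: RprPq$QrQqq
5

Derivation:
All 11 rotations (rotation i = S[i:]+S[:i]):
  rot[0] = pPQqrqrQqR$
  rot[1] = PQqrqrQqR$p
  rot[2] = QqrqrQqR$pP
  rot[3] = qrqrQqR$pPQ
  rot[4] = rqrQqR$pPQq
  rot[5] = qrQqR$pPQqr
  rot[6] = rQqR$pPQqrq
  rot[7] = QqR$pPQqrqr
  rot[8] = qR$pPQqrqrQ
  rot[9] = R$pPQqrqrQq
  rot[10] = $pPQqrqrQqR
Sorted (with $ < everything):
  sorted[0] = $pPQqrqrQqR  (last char: 'R')
  sorted[1] = PQqrqrQqR$p  (last char: 'p')
  sorted[2] = QqR$pPQqrqr  (last char: 'r')
  sorted[3] = QqrqrQqR$pP  (last char: 'P')
  sorted[4] = R$pPQqrqrQq  (last char: 'q')
  sorted[5] = pPQqrqrQqR$  (last char: '$')
  sorted[6] = qR$pPQqrqrQ  (last char: 'Q')
  sorted[7] = qrQqR$pPQqr  (last char: 'r')
  sorted[8] = qrqrQqR$pPQ  (last char: 'Q')
  sorted[9] = rQqR$pPQqrq  (last char: 'q')
  sorted[10] = rqrQqR$pPQq  (last char: 'q')
Last column: RprPq$QrQqq
Original string S is at sorted index 5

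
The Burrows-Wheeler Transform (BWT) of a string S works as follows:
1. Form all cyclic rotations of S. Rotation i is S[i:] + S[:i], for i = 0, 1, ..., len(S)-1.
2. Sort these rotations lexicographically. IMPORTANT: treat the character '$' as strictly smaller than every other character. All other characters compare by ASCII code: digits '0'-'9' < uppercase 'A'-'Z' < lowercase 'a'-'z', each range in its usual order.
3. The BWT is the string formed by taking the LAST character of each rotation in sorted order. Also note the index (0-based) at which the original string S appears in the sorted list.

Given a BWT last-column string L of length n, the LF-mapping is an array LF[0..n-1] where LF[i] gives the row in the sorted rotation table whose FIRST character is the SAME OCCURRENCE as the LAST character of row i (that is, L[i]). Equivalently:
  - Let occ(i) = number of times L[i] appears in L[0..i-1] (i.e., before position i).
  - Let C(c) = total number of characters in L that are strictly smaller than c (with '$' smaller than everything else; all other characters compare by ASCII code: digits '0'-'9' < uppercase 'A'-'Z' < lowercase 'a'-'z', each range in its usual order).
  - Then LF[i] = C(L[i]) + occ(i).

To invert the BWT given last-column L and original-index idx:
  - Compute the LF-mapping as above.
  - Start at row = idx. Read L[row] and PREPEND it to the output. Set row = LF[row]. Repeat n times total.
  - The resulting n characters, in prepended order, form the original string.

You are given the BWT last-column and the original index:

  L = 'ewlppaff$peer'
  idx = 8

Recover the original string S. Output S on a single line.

LF mapping: 2 12 7 8 9 1 5 6 0 10 3 4 11
Walk LF starting at row 8, prepending L[row]:
  step 1: row=8, L[8]='$', prepend. Next row=LF[8]=0
  step 2: row=0, L[0]='e', prepend. Next row=LF[0]=2
  step 3: row=2, L[2]='l', prepend. Next row=LF[2]=7
  step 4: row=7, L[7]='f', prepend. Next row=LF[7]=6
  step 5: row=6, L[6]='f', prepend. Next row=LF[6]=5
  step 6: row=5, L[5]='a', prepend. Next row=LF[5]=1
  step 7: row=1, L[1]='w', prepend. Next row=LF[1]=12
  step 8: row=12, L[12]='r', prepend. Next row=LF[12]=11
  step 9: row=11, L[11]='e', prepend. Next row=LF[11]=4
  step 10: row=4, L[4]='p', prepend. Next row=LF[4]=9
  step 11: row=9, L[9]='p', prepend. Next row=LF[9]=10
  step 12: row=10, L[10]='e', prepend. Next row=LF[10]=3
  step 13: row=3, L[3]='p', prepend. Next row=LF[3]=8
Reversed output: pepperwaffle$

Answer: pepperwaffle$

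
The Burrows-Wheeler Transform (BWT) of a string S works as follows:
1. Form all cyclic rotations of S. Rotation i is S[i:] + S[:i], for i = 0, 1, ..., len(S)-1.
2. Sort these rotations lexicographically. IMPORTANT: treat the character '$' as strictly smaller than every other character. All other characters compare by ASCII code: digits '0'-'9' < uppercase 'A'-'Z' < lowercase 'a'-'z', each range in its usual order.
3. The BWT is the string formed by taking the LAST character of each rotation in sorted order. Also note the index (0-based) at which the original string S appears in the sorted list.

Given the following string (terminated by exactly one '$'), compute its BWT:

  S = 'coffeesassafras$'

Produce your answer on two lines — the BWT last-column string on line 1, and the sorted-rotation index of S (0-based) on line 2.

All 16 rotations (rotation i = S[i:]+S[:i]):
  rot[0] = coffeesassafras$
  rot[1] = offeesassafras$c
  rot[2] = ffeesassafras$co
  rot[3] = feesassafras$cof
  rot[4] = eesassafras$coff
  rot[5] = esassafras$coffe
  rot[6] = sassafras$coffee
  rot[7] = assafras$coffees
  rot[8] = ssafras$coffeesa
  rot[9] = safras$coffeesas
  rot[10] = afras$coffeesass
  rot[11] = fras$coffeesassa
  rot[12] = ras$coffeesassaf
  rot[13] = as$coffeesassafr
  rot[14] = s$coffeesassafra
  rot[15] = $coffeesassafras
Sorted (with $ < everything):
  sorted[0] = $coffeesassafras  (last char: 's')
  sorted[1] = afras$coffeesass  (last char: 's')
  sorted[2] = as$coffeesassafr  (last char: 'r')
  sorted[3] = assafras$coffees  (last char: 's')
  sorted[4] = coffeesassafras$  (last char: '$')
  sorted[5] = eesassafras$coff  (last char: 'f')
  sorted[6] = esassafras$coffe  (last char: 'e')
  sorted[7] = feesassafras$cof  (last char: 'f')
  sorted[8] = ffeesassafras$co  (last char: 'o')
  sorted[9] = fras$coffeesassa  (last char: 'a')
  sorted[10] = offeesassafras$c  (last char: 'c')
  sorted[11] = ras$coffeesassaf  (last char: 'f')
  sorted[12] = s$coffeesassafra  (last char: 'a')
  sorted[13] = safras$coffeesas  (last char: 's')
  sorted[14] = sassafras$coffee  (last char: 'e')
  sorted[15] = ssafras$coffeesa  (last char: 'a')
Last column: ssrs$fefoacfasea
Original string S is at sorted index 4

Answer: ssrs$fefoacfasea
4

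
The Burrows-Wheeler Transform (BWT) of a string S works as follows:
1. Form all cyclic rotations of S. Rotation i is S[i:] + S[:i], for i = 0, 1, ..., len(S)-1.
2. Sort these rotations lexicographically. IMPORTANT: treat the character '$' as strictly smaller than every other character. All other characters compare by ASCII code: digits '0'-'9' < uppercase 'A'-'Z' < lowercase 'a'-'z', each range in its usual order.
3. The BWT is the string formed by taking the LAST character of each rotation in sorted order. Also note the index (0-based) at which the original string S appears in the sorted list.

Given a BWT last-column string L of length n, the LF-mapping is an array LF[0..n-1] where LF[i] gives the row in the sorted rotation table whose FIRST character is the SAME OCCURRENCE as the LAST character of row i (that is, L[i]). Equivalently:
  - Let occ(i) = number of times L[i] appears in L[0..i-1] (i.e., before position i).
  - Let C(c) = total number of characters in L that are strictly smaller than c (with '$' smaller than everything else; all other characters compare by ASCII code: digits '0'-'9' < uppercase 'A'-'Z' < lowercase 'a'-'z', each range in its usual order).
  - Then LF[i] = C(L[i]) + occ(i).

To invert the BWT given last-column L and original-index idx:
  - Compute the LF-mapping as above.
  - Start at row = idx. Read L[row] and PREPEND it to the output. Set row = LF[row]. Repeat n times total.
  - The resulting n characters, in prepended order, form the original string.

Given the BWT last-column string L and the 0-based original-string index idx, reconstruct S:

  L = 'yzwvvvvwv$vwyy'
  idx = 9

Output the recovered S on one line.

LF mapping: 10 13 7 1 2 3 4 8 5 0 6 9 11 12
Walk LF starting at row 9, prepending L[row]:
  step 1: row=9, L[9]='$', prepend. Next row=LF[9]=0
  step 2: row=0, L[0]='y', prepend. Next row=LF[0]=10
  step 3: row=10, L[10]='v', prepend. Next row=LF[10]=6
  step 4: row=6, L[6]='v', prepend. Next row=LF[6]=4
  step 5: row=4, L[4]='v', prepend. Next row=LF[4]=2
  step 6: row=2, L[2]='w', prepend. Next row=LF[2]=7
  step 7: row=7, L[7]='w', prepend. Next row=LF[7]=8
  step 8: row=8, L[8]='v', prepend. Next row=LF[8]=5
  step 9: row=5, L[5]='v', prepend. Next row=LF[5]=3
  step 10: row=3, L[3]='v', prepend. Next row=LF[3]=1
  step 11: row=1, L[1]='z', prepend. Next row=LF[1]=13
  step 12: row=13, L[13]='y', prepend. Next row=LF[13]=12
  step 13: row=12, L[12]='y', prepend. Next row=LF[12]=11
  step 14: row=11, L[11]='w', prepend. Next row=LF[11]=9
Reversed output: wyyzvvvwwvvvy$

Answer: wyyzvvvwwvvvy$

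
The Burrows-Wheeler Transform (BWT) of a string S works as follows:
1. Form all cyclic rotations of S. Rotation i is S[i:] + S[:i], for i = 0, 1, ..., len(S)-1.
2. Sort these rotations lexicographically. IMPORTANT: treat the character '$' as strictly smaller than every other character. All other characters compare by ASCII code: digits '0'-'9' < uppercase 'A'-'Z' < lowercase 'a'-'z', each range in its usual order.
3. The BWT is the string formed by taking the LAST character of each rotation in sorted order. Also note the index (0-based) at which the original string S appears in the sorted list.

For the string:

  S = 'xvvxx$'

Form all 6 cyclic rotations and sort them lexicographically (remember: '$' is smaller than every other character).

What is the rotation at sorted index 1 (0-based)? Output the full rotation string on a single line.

All 6 rotations (rotation i = S[i:]+S[:i]):
  rot[0] = xvvxx$
  rot[1] = vvxx$x
  rot[2] = vxx$xv
  rot[3] = xx$xvv
  rot[4] = x$xvvx
  rot[5] = $xvvxx
Sorted (with $ < everything):
  sorted[0] = $xvvxx
  sorted[1] = vvxx$x
  sorted[2] = vxx$xv
  sorted[3] = x$xvvx
  sorted[4] = xvvxx$
  sorted[5] = xx$xvv
sorted[1] = vvxx$x

Answer: vvxx$x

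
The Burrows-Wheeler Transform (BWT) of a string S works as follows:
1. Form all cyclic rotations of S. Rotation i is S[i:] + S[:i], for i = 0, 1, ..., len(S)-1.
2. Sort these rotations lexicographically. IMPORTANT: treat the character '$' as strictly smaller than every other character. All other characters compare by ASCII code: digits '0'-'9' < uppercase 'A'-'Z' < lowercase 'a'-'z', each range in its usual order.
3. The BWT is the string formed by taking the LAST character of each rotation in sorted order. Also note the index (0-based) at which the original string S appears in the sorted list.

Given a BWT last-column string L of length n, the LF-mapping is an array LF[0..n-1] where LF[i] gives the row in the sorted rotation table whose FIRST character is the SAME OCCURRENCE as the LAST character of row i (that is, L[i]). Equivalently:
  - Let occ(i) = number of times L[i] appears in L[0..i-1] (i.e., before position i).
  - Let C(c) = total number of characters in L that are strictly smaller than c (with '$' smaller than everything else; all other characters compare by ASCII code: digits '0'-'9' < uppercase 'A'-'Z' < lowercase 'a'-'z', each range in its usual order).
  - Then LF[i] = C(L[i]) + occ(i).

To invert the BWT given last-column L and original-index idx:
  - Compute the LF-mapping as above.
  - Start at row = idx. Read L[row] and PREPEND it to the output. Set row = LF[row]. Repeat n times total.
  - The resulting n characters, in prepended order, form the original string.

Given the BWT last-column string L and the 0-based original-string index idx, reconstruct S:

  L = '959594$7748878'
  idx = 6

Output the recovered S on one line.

LF mapping: 11 3 12 4 13 1 0 5 6 2 8 9 7 10
Walk LF starting at row 6, prepending L[row]:
  step 1: row=6, L[6]='$', prepend. Next row=LF[6]=0
  step 2: row=0, L[0]='9', prepend. Next row=LF[0]=11
  step 3: row=11, L[11]='8', prepend. Next row=LF[11]=9
  step 4: row=9, L[9]='4', prepend. Next row=LF[9]=2
  step 5: row=2, L[2]='9', prepend. Next row=LF[2]=12
  step 6: row=12, L[12]='7', prepend. Next row=LF[12]=7
  step 7: row=7, L[7]='7', prepend. Next row=LF[7]=5
  step 8: row=5, L[5]='4', prepend. Next row=LF[5]=1
  step 9: row=1, L[1]='5', prepend. Next row=LF[1]=3
  step 10: row=3, L[3]='5', prepend. Next row=LF[3]=4
  step 11: row=4, L[4]='9', prepend. Next row=LF[4]=13
  step 12: row=13, L[13]='8', prepend. Next row=LF[13]=10
  step 13: row=10, L[10]='8', prepend. Next row=LF[10]=8
  step 14: row=8, L[8]='7', prepend. Next row=LF[8]=6
Reversed output: 7889554779489$

Answer: 7889554779489$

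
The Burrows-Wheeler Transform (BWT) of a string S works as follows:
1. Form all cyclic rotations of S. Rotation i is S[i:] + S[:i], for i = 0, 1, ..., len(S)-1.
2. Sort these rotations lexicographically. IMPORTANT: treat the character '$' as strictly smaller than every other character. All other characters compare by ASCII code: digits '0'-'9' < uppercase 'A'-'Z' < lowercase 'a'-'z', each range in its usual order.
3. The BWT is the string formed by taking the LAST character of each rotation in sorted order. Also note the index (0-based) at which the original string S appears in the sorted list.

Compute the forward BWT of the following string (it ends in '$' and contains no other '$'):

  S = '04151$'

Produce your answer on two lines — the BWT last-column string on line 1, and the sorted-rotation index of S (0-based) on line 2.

Answer: 1$5401
1

Derivation:
All 6 rotations (rotation i = S[i:]+S[:i]):
  rot[0] = 04151$
  rot[1] = 4151$0
  rot[2] = 151$04
  rot[3] = 51$041
  rot[4] = 1$0415
  rot[5] = $04151
Sorted (with $ < everything):
  sorted[0] = $04151  (last char: '1')
  sorted[1] = 04151$  (last char: '$')
  sorted[2] = 1$0415  (last char: '5')
  sorted[3] = 151$04  (last char: '4')
  sorted[4] = 4151$0  (last char: '0')
  sorted[5] = 51$041  (last char: '1')
Last column: 1$5401
Original string S is at sorted index 1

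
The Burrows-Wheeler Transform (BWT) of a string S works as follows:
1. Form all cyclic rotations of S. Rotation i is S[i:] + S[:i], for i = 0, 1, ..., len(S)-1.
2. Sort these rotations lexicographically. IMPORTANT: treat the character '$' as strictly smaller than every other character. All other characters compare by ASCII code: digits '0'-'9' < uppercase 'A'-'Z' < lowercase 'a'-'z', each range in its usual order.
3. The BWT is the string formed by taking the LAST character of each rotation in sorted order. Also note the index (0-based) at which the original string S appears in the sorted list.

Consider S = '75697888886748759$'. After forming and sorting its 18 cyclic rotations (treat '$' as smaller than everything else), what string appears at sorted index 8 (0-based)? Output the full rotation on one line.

All 18 rotations (rotation i = S[i:]+S[:i]):
  rot[0] = 75697888886748759$
  rot[1] = 5697888886748759$7
  rot[2] = 697888886748759$75
  rot[3] = 97888886748759$756
  rot[4] = 7888886748759$7569
  rot[5] = 888886748759$75697
  rot[6] = 88886748759$756978
  rot[7] = 8886748759$7569788
  rot[8] = 886748759$75697888
  rot[9] = 86748759$756978888
  rot[10] = 6748759$7569788888
  rot[11] = 748759$75697888886
  rot[12] = 48759$756978888867
  rot[13] = 8759$7569788888674
  rot[14] = 759$75697888886748
  rot[15] = 59$756978888867487
  rot[16] = 9$7569788888674875
  rot[17] = $75697888886748759
Sorted (with $ < everything):
  sorted[0] = $75697888886748759
  sorted[1] = 48759$756978888867
  sorted[2] = 5697888886748759$7
  sorted[3] = 59$756978888867487
  sorted[4] = 6748759$7569788888
  sorted[5] = 697888886748759$75
  sorted[6] = 748759$75697888886
  sorted[7] = 75697888886748759$
  sorted[8] = 759$75697888886748
  sorted[9] = 7888886748759$7569
  sorted[10] = 86748759$756978888
  sorted[11] = 8759$7569788888674
  sorted[12] = 886748759$75697888
  sorted[13] = 8886748759$7569788
  sorted[14] = 88886748759$756978
  sorted[15] = 888886748759$75697
  sorted[16] = 9$7569788888674875
  sorted[17] = 97888886748759$756
sorted[8] = 759$75697888886748

Answer: 759$75697888886748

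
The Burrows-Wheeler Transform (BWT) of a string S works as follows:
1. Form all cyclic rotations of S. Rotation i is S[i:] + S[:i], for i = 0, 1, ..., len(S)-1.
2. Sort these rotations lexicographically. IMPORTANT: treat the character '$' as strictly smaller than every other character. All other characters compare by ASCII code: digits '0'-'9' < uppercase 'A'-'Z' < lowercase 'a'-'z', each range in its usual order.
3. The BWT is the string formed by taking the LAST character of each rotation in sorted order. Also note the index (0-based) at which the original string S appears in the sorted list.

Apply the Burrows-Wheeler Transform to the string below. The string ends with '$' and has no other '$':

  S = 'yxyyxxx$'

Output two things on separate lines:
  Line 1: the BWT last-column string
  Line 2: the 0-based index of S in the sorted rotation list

Answer: xxxyyy$x
6

Derivation:
All 8 rotations (rotation i = S[i:]+S[:i]):
  rot[0] = yxyyxxx$
  rot[1] = xyyxxx$y
  rot[2] = yyxxx$yx
  rot[3] = yxxx$yxy
  rot[4] = xxx$yxyy
  rot[5] = xx$yxyyx
  rot[6] = x$yxyyxx
  rot[7] = $yxyyxxx
Sorted (with $ < everything):
  sorted[0] = $yxyyxxx  (last char: 'x')
  sorted[1] = x$yxyyxx  (last char: 'x')
  sorted[2] = xx$yxyyx  (last char: 'x')
  sorted[3] = xxx$yxyy  (last char: 'y')
  sorted[4] = xyyxxx$y  (last char: 'y')
  sorted[5] = yxxx$yxy  (last char: 'y')
  sorted[6] = yxyyxxx$  (last char: '$')
  sorted[7] = yyxxx$yx  (last char: 'x')
Last column: xxxyyy$x
Original string S is at sorted index 6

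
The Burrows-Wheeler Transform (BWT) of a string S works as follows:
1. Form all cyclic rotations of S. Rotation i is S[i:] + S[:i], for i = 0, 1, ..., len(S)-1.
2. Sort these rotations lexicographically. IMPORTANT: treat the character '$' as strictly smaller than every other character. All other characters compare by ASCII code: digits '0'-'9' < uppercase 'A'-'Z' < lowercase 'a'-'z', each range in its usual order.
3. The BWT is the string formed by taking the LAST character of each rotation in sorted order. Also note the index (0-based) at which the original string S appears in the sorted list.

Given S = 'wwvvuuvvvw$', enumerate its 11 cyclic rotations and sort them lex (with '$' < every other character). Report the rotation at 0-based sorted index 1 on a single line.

All 11 rotations (rotation i = S[i:]+S[:i]):
  rot[0] = wwvvuuvvvw$
  rot[1] = wvvuuvvvw$w
  rot[2] = vvuuvvvw$ww
  rot[3] = vuuvvvw$wwv
  rot[4] = uuvvvw$wwvv
  rot[5] = uvvvw$wwvvu
  rot[6] = vvvw$wwvvuu
  rot[7] = vvw$wwvvuuv
  rot[8] = vw$wwvvuuvv
  rot[9] = w$wwvvuuvvv
  rot[10] = $wwvvuuvvvw
Sorted (with $ < everything):
  sorted[0] = $wwvvuuvvvw
  sorted[1] = uuvvvw$wwvv
  sorted[2] = uvvvw$wwvvu
  sorted[3] = vuuvvvw$wwv
  sorted[4] = vvuuvvvw$ww
  sorted[5] = vvvw$wwvvuu
  sorted[6] = vvw$wwvvuuv
  sorted[7] = vw$wwvvuuvv
  sorted[8] = w$wwvvuuvvv
  sorted[9] = wvvuuvvvw$w
  sorted[10] = wwvvuuvvvw$
sorted[1] = uuvvvw$wwvv

Answer: uuvvvw$wwvv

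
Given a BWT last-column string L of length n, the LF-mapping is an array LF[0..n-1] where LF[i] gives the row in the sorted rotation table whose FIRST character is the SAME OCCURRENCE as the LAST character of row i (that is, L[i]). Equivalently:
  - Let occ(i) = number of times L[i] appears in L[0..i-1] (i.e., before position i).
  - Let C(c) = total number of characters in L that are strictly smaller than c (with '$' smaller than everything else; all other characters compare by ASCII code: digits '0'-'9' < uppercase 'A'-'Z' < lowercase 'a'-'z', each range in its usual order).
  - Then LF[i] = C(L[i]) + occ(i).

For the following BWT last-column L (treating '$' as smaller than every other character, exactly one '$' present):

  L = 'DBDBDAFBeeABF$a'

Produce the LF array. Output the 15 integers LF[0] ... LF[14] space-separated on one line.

Char counts: '$':1, 'A':2, 'B':4, 'D':3, 'F':2, 'a':1, 'e':2
C (first-col start): C('$')=0, C('A')=1, C('B')=3, C('D')=7, C('F')=10, C('a')=12, C('e')=13
L[0]='D': occ=0, LF[0]=C('D')+0=7+0=7
L[1]='B': occ=0, LF[1]=C('B')+0=3+0=3
L[2]='D': occ=1, LF[2]=C('D')+1=7+1=8
L[3]='B': occ=1, LF[3]=C('B')+1=3+1=4
L[4]='D': occ=2, LF[4]=C('D')+2=7+2=9
L[5]='A': occ=0, LF[5]=C('A')+0=1+0=1
L[6]='F': occ=0, LF[6]=C('F')+0=10+0=10
L[7]='B': occ=2, LF[7]=C('B')+2=3+2=5
L[8]='e': occ=0, LF[8]=C('e')+0=13+0=13
L[9]='e': occ=1, LF[9]=C('e')+1=13+1=14
L[10]='A': occ=1, LF[10]=C('A')+1=1+1=2
L[11]='B': occ=3, LF[11]=C('B')+3=3+3=6
L[12]='F': occ=1, LF[12]=C('F')+1=10+1=11
L[13]='$': occ=0, LF[13]=C('$')+0=0+0=0
L[14]='a': occ=0, LF[14]=C('a')+0=12+0=12

Answer: 7 3 8 4 9 1 10 5 13 14 2 6 11 0 12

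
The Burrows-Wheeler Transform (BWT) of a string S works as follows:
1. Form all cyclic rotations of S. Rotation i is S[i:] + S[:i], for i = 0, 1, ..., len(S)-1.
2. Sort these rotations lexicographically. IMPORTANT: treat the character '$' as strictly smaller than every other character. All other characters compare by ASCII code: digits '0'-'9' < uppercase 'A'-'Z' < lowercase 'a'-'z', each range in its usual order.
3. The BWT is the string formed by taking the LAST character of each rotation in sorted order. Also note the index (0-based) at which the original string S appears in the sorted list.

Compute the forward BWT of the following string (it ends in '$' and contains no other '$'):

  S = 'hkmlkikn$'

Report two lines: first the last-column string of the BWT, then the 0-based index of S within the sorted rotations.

All 9 rotations (rotation i = S[i:]+S[:i]):
  rot[0] = hkmlkikn$
  rot[1] = kmlkikn$h
  rot[2] = mlkikn$hk
  rot[3] = lkikn$hkm
  rot[4] = kikn$hkml
  rot[5] = ikn$hkmlk
  rot[6] = kn$hkmlki
  rot[7] = n$hkmlkik
  rot[8] = $hkmlkikn
Sorted (with $ < everything):
  sorted[0] = $hkmlkikn  (last char: 'n')
  sorted[1] = hkmlkikn$  (last char: '$')
  sorted[2] = ikn$hkmlk  (last char: 'k')
  sorted[3] = kikn$hkml  (last char: 'l')
  sorted[4] = kmlkikn$h  (last char: 'h')
  sorted[5] = kn$hkmlki  (last char: 'i')
  sorted[6] = lkikn$hkm  (last char: 'm')
  sorted[7] = mlkikn$hk  (last char: 'k')
  sorted[8] = n$hkmlkik  (last char: 'k')
Last column: n$klhimkk
Original string S is at sorted index 1

Answer: n$klhimkk
1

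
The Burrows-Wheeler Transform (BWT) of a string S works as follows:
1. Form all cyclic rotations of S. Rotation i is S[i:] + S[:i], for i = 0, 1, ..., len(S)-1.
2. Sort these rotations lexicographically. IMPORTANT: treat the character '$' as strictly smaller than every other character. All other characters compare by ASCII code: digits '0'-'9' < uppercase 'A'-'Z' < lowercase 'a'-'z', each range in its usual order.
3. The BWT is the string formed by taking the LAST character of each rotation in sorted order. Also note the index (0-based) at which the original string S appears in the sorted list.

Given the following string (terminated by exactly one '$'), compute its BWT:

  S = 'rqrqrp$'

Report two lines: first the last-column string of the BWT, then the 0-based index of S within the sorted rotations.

Answer: prrrqq$
6

Derivation:
All 7 rotations (rotation i = S[i:]+S[:i]):
  rot[0] = rqrqrp$
  rot[1] = qrqrp$r
  rot[2] = rqrp$rq
  rot[3] = qrp$rqr
  rot[4] = rp$rqrq
  rot[5] = p$rqrqr
  rot[6] = $rqrqrp
Sorted (with $ < everything):
  sorted[0] = $rqrqrp  (last char: 'p')
  sorted[1] = p$rqrqr  (last char: 'r')
  sorted[2] = qrp$rqr  (last char: 'r')
  sorted[3] = qrqrp$r  (last char: 'r')
  sorted[4] = rp$rqrq  (last char: 'q')
  sorted[5] = rqrp$rq  (last char: 'q')
  sorted[6] = rqrqrp$  (last char: '$')
Last column: prrrqq$
Original string S is at sorted index 6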